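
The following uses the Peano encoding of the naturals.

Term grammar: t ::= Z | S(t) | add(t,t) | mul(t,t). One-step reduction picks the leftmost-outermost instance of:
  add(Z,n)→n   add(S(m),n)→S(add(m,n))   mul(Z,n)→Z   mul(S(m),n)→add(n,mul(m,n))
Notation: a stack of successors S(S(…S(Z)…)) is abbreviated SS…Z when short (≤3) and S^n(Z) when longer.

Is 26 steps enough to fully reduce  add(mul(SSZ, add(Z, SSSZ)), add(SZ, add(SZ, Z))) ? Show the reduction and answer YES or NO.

Answer: YES — reaches normal form S^8(Z) in 24 ≤ 26 steps

Derivation:
  start: add(mul(SSZ, add(Z, SSSZ)), add(SZ, add(SZ, Z)))
  [1] add(add(add(Z, SSSZ), mul(SZ, add(Z, SSSZ))), add(SZ, add(SZ, Z)))
  [2] add(add(SSSZ, mul(SZ, add(Z, SSSZ))), add(SZ, add(SZ, Z)))
  [3] add(S(add(SSZ, mul(SZ, add(Z, SSSZ)))), add(SZ, add(SZ, Z)))
  [4] S(add(add(SSZ, mul(SZ, add(Z, SSSZ))), add(SZ, add(SZ, Z))))
  [5] S(add(S(add(SZ, mul(SZ, add(Z, SSSZ)))), add(SZ, add(SZ, Z))))
  [6] S(S(add(add(SZ, mul(SZ, add(Z, SSSZ))), add(SZ, add(SZ, Z)))))
  [7] S(S(add(S(add(Z, mul(SZ, add(Z, SSSZ)))), add(SZ, add(SZ, Z)))))
  [8] S(S(S(add(add(Z, mul(SZ, add(Z, SSSZ))), add(SZ, add(SZ, Z))))))
  [9] S(S(S(add(mul(SZ, add(Z, SSSZ)), add(SZ, add(SZ, Z))))))
  [10] S(S(S(add(add(add(Z, SSSZ), mul(Z, add(Z, SSSZ))), add(SZ, add(SZ, Z))))))
  [11] S(S(S(add(add(SSSZ, mul(Z, add(Z, SSSZ))), add(SZ, add(SZ, Z))))))
  [12] S(S(S(add(S(add(SSZ, mul(Z, add(Z, SSSZ)))), add(SZ, add(SZ, Z))))))
  [13] S(S(S(S(add(add(SSZ, mul(Z, add(Z, SSSZ))), add(SZ, add(SZ, Z)))))))
  [14] S(S(S(S(add(S(add(SZ, mul(Z, add(Z, SSSZ)))), add(SZ, add(SZ, Z)))))))
  [15] S(S(S(S(S(add(add(SZ, mul(Z, add(Z, SSSZ))), add(SZ, add(SZ, Z))))))))
  [16] S(S(S(S(S(add(S(add(Z, mul(Z, add(Z, SSSZ)))), add(SZ, add(SZ, Z))))))))
  [17] S(S(S(S(S(S(add(add(Z, mul(Z, add(Z, SSSZ))), add(SZ, add(SZ, Z)))))))))
  [18] S(S(S(S(S(S(add(mul(Z, add(Z, SSSZ)), add(SZ, add(SZ, Z)))))))))
  [19] S(S(S(S(S(S(add(Z, add(SZ, add(SZ, Z)))))))))
  [20] S(S(S(S(S(S(add(SZ, add(SZ, Z))))))))
  [21] S(S(S(S(S(S(S(add(Z, add(SZ, Z)))))))))
  [22] S(S(S(S(S(S(S(add(SZ, Z))))))))
  [23] S(S(S(S(S(S(S(S(add(Z, Z)))))))))
  [24] S^8(Z)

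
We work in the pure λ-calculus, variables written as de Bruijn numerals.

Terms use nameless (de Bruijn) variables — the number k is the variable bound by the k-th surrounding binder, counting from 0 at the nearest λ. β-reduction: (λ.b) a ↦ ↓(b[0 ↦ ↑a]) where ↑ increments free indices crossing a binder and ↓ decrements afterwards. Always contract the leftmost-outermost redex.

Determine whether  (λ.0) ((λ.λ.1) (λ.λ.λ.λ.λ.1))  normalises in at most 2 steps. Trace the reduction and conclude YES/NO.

Answer: YES — reaches normal form λ.λ.λ.λ.λ.λ.1 in 2 ≤ 2 steps

Derivation:
  start: (λ.0) ((λ.λ.1) (λ.λ.λ.λ.λ.1))
  →1  (λ.λ.1) (λ.λ.λ.λ.λ.1)
  →2  λ.λ.λ.λ.λ.λ.1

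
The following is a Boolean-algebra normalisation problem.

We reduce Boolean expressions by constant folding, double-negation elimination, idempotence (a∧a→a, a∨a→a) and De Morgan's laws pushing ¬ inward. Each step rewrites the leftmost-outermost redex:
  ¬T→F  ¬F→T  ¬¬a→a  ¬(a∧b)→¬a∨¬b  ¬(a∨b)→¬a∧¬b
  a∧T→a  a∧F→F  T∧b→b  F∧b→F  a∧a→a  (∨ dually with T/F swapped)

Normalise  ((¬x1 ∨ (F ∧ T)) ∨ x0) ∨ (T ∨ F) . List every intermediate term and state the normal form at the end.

  start: ((¬x1 ∨ (F ∧ T)) ∨ x0) ∨ (T ∨ F)
  →1  ((¬x1 ∨ F) ∨ x0) ∨ (T ∨ F)
  →2  (¬x1 ∨ x0) ∨ (T ∨ F)
  →3  (¬x1 ∨ x0) ∨ T
  →4  T

Answer: normal form = T  (in 4 steps)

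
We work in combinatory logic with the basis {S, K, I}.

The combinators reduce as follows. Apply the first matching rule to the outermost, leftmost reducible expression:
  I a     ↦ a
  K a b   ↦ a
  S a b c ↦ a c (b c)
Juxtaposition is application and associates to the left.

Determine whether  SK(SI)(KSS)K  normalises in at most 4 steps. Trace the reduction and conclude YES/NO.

  start: SK(SI)(KSS)K
  →1  K(KSS)(SI(KSS))K
  →2  KSSK
  →3  SK

Answer: YES — reaches normal form SK in 3 ≤ 4 steps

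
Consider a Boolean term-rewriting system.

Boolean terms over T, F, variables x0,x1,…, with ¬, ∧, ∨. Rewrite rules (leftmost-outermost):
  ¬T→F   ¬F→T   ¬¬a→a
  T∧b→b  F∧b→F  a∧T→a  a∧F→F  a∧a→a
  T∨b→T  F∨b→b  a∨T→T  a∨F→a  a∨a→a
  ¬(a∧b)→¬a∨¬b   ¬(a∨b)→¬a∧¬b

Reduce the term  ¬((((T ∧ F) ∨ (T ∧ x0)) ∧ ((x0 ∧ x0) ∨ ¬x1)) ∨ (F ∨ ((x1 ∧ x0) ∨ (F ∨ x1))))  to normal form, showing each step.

  start: ¬((((T ∧ F) ∨ (T ∧ x0)) ∧ ((x0 ∧ x0) ∨ ¬x1)) ∨ (F ∨ ((x1 ∧ x0) ∨ (F ∨ x1))))
  [1] ¬(((T ∧ F) ∨ (T ∧ x0)) ∧ ((x0 ∧ x0) ∨ ¬x1)) ∧ ¬(F ∨ ((x1 ∧ x0) ∨ (F ∨ x1)))
  [2] (¬((T ∧ F) ∨ (T ∧ x0)) ∨ ¬((x0 ∧ x0) ∨ ¬x1)) ∧ ¬(F ∨ ((x1 ∧ x0) ∨ (F ∨ x1)))
  [3] ((¬(T ∧ F) ∧ ¬(T ∧ x0)) ∨ ¬((x0 ∧ x0) ∨ ¬x1)) ∧ ¬(F ∨ ((x1 ∧ x0) ∨ (F ∨ x1)))
  [4] (((¬T ∨ ¬F) ∧ ¬(T ∧ x0)) ∨ ¬((x0 ∧ x0) ∨ ¬x1)) ∧ ¬(F ∨ ((x1 ∧ x0) ∨ (F ∨ x1)))
  [5] (((F ∨ ¬F) ∧ ¬(T ∧ x0)) ∨ ¬((x0 ∧ x0) ∨ ¬x1)) ∧ ¬(F ∨ ((x1 ∧ x0) ∨ (F ∨ x1)))
  [6] ((¬F ∧ ¬(T ∧ x0)) ∨ ¬((x0 ∧ x0) ∨ ¬x1)) ∧ ¬(F ∨ ((x1 ∧ x0) ∨ (F ∨ x1)))
  [7] ((T ∧ ¬(T ∧ x0)) ∨ ¬((x0 ∧ x0) ∨ ¬x1)) ∧ ¬(F ∨ ((x1 ∧ x0) ∨ (F ∨ x1)))
  [8] (¬(T ∧ x0) ∨ ¬((x0 ∧ x0) ∨ ¬x1)) ∧ ¬(F ∨ ((x1 ∧ x0) ∨ (F ∨ x1)))
  [9] ((¬T ∨ ¬x0) ∨ ¬((x0 ∧ x0) ∨ ¬x1)) ∧ ¬(F ∨ ((x1 ∧ x0) ∨ (F ∨ x1)))
  [10] ((F ∨ ¬x0) ∨ ¬((x0 ∧ x0) ∨ ¬x1)) ∧ ¬(F ∨ ((x1 ∧ x0) ∨ (F ∨ x1)))
  [11] (¬x0 ∨ ¬((x0 ∧ x0) ∨ ¬x1)) ∧ ¬(F ∨ ((x1 ∧ x0) ∨ (F ∨ x1)))
  [12] (¬x0 ∨ (¬(x0 ∧ x0) ∧ ¬¬x1)) ∧ ¬(F ∨ ((x1 ∧ x0) ∨ (F ∨ x1)))
  [13] (¬x0 ∨ ((¬x0 ∨ ¬x0) ∧ ¬¬x1)) ∧ ¬(F ∨ ((x1 ∧ x0) ∨ (F ∨ x1)))
  [14] (¬x0 ∨ (¬x0 ∧ ¬¬x1)) ∧ ¬(F ∨ ((x1 ∧ x0) ∨ (F ∨ x1)))
  [15] (¬x0 ∨ (¬x0 ∧ x1)) ∧ ¬(F ∨ ((x1 ∧ x0) ∨ (F ∨ x1)))
  [16] (¬x0 ∨ (¬x0 ∧ x1)) ∧ (¬F ∧ ¬((x1 ∧ x0) ∨ (F ∨ x1)))
  [17] (¬x0 ∨ (¬x0 ∧ x1)) ∧ (T ∧ ¬((x1 ∧ x0) ∨ (F ∨ x1)))
  [18] (¬x0 ∨ (¬x0 ∧ x1)) ∧ ¬((x1 ∧ x0) ∨ (F ∨ x1))
  [19] (¬x0 ∨ (¬x0 ∧ x1)) ∧ (¬(x1 ∧ x0) ∧ ¬(F ∨ x1))
  [20] (¬x0 ∨ (¬x0 ∧ x1)) ∧ ((¬x1 ∨ ¬x0) ∧ ¬(F ∨ x1))
  [21] (¬x0 ∨ (¬x0 ∧ x1)) ∧ ((¬x1 ∨ ¬x0) ∧ (¬F ∧ ¬x1))
  [22] (¬x0 ∨ (¬x0 ∧ x1)) ∧ ((¬x1 ∨ ¬x0) ∧ (T ∧ ¬x1))
  [23] (¬x0 ∨ (¬x0 ∧ x1)) ∧ ((¬x1 ∨ ¬x0) ∧ ¬x1)

Answer: normal form = (¬x0 ∨ (¬x0 ∧ x1)) ∧ ((¬x1 ∨ ¬x0) ∧ ¬x1)  (in 23 steps)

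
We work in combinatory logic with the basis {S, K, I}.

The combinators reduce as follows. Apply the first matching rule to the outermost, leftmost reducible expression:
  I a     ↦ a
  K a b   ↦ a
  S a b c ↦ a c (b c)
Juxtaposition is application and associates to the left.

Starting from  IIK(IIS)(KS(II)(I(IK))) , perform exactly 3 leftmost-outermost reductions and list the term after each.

Answer: after 3 steps: IIS

Reduction:
  start: IIK(IIS)(KS(II)(I(IK)))
  →1  IK(IIS)(KS(II)(I(IK)))
  →2  K(IIS)(KS(II)(I(IK)))
  →3  IIS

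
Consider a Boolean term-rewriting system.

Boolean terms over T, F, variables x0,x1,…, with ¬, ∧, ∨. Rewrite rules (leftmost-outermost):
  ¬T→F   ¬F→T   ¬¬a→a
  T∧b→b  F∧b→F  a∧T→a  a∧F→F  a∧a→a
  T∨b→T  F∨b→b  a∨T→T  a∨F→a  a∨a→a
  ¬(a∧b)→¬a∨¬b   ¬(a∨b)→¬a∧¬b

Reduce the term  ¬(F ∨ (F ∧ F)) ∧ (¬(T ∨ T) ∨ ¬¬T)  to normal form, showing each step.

Answer: normal form = T  (in 12 steps)

Reduction:
  start: ¬(F ∨ (F ∧ F)) ∧ (¬(T ∨ T) ∨ ¬¬T)
  [1] (¬F ∧ ¬(F ∧ F)) ∧ (¬(T ∨ T) ∨ ¬¬T)
  [2] (T ∧ ¬(F ∧ F)) ∧ (¬(T ∨ T) ∨ ¬¬T)
  [3] ¬(F ∧ F) ∧ (¬(T ∨ T) ∨ ¬¬T)
  [4] (¬F ∨ ¬F) ∧ (¬(T ∨ T) ∨ ¬¬T)
  [5] ¬F ∧ (¬(T ∨ T) ∨ ¬¬T)
  [6] T ∧ (¬(T ∨ T) ∨ ¬¬T)
  [7] ¬(T ∨ T) ∨ ¬¬T
  [8] (¬T ∧ ¬T) ∨ ¬¬T
  [9] ¬T ∨ ¬¬T
  [10] F ∨ ¬¬T
  [11] ¬¬T
  [12] T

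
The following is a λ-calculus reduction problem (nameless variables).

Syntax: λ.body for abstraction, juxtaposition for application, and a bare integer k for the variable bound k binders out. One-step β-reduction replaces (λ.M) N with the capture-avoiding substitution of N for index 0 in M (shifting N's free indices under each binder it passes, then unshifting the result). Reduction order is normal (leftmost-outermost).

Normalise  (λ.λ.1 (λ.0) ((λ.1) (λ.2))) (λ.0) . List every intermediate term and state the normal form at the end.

Answer: normal form = λ.0  (in 4 steps)

Reduction:
  start: (λ.λ.1 (λ.0) ((λ.1) (λ.2))) (λ.0)
  →1  λ.(λ.0) (λ.0) ((λ.1) (λ.λ.0))
  →2  λ.(λ.0) ((λ.1) (λ.λ.0))
  →3  λ.(λ.1) (λ.λ.0)
  →4  λ.0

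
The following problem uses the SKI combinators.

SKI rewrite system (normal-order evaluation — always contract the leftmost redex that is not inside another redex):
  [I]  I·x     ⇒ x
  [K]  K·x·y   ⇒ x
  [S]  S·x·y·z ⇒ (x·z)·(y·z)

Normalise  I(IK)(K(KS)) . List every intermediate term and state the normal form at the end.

  start: I(IK)(K(KS))
  [1] IK(K(KS))
  [2] K(K(KS))

Answer: normal form = K(K(KS))  (in 2 steps)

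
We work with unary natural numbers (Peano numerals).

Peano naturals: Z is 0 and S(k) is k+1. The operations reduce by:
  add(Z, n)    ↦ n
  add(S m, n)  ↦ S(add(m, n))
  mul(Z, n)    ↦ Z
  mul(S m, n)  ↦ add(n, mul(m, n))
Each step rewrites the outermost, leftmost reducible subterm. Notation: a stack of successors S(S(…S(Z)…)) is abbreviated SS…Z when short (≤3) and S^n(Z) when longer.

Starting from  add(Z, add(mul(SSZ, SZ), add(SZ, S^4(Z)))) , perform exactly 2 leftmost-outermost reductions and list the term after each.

Answer: after 2 steps: add(add(SZ, mul(SZ, SZ)), add(SZ, S^4(Z)))

Derivation:
  start: add(Z, add(mul(SSZ, SZ), add(SZ, S^4(Z))))
  step 1: add(mul(SSZ, SZ), add(SZ, S^4(Z)))
  step 2: add(add(SZ, mul(SZ, SZ)), add(SZ, S^4(Z)))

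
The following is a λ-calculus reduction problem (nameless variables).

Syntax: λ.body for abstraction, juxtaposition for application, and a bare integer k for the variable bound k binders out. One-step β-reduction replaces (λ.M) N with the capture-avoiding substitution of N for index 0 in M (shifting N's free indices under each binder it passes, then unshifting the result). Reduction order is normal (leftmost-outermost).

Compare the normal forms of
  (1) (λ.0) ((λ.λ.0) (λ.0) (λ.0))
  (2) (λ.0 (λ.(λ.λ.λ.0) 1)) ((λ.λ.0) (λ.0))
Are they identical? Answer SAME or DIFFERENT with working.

Answer: DIFFERENT — A ⇓ λ.0, B ⇓ λ.λ.λ.0

Working:
Term A:
  start: (λ.0) ((λ.λ.0) (λ.0) (λ.0))
  step 1: (λ.λ.0) (λ.0) (λ.0)
  step 2: (λ.0) (λ.0)
  step 3: λ.0

Term B:
  start: (λ.0 (λ.(λ.λ.λ.0) 1)) ((λ.λ.0) (λ.0))
  step 1: (λ.λ.0) (λ.0) (λ.(λ.λ.λ.0) ((λ.λ.0) (λ.0)))
  step 2: (λ.0) (λ.(λ.λ.λ.0) ((λ.λ.0) (λ.0)))
  step 3: λ.(λ.λ.λ.0) ((λ.λ.0) (λ.0))
  step 4: λ.λ.λ.0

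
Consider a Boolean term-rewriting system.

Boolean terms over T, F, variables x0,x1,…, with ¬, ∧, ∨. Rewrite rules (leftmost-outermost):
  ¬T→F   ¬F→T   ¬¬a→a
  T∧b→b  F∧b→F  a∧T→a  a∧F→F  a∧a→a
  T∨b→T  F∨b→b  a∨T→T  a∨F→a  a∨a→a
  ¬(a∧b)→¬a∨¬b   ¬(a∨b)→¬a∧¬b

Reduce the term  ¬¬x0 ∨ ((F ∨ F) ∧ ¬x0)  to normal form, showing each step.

  start: ¬¬x0 ∨ ((F ∨ F) ∧ ¬x0)
  →1  x0 ∨ ((F ∨ F) ∧ ¬x0)
  →2  x0 ∨ (F ∧ ¬x0)
  →3  x0 ∨ F
  →4  x0

Answer: normal form = x0  (in 4 steps)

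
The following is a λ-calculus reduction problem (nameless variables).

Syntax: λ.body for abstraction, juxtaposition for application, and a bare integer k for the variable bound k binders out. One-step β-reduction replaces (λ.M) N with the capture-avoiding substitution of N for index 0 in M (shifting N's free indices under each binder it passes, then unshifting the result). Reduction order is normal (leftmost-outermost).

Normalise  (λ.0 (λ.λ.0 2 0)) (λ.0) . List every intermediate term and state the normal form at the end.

  start: (λ.0 (λ.λ.0 2 0)) (λ.0)
  [1] (λ.0) (λ.λ.0 (λ.0) 0)
  [2] λ.λ.0 (λ.0) 0

Answer: normal form = λ.λ.0 (λ.0) 0  (in 2 steps)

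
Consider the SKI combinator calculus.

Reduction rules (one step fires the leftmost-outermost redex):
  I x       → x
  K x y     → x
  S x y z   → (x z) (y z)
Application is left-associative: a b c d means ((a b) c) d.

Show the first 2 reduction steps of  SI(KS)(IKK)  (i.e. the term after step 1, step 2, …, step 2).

Answer: after 2 steps: IKK(KS(IKK))

Derivation:
  start: SI(KS)(IKK)
  [1] I(IKK)(KS(IKK))
  [2] IKK(KS(IKK))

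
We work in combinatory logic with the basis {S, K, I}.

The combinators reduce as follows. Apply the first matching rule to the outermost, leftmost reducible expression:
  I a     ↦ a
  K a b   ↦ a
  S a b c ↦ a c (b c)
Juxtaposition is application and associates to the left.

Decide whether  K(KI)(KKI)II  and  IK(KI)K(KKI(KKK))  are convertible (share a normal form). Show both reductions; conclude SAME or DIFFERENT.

Term A:
  start: K(KI)(KKI)II
  [1] KIII
  [2] II
  [3] I

Term B:
  start: IK(KI)K(KKI(KKK))
  [1] K(KI)K(KKI(KKK))
  [2] KI(KKI(KKK))
  [3] I

Answer: SAME — A ⇓ I, B ⇓ I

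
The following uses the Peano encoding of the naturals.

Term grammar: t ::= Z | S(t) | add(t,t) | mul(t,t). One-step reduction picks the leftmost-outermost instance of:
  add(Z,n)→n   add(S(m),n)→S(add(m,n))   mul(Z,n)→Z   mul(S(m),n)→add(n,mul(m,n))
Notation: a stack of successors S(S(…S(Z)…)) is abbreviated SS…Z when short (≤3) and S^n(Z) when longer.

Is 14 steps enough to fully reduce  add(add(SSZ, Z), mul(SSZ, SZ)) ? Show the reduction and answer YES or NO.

  start: add(add(SSZ, Z), mul(SSZ, SZ))
  [1] add(S(add(SZ, Z)), mul(SSZ, SZ))
  [2] S(add(add(SZ, Z), mul(SSZ, SZ)))
  [3] S(add(S(add(Z, Z)), mul(SSZ, SZ)))
  [4] S(S(add(add(Z, Z), mul(SSZ, SZ))))
  [5] S(S(add(Z, mul(SSZ, SZ))))
  [6] S(S(mul(SSZ, SZ)))
  [7] S(S(add(SZ, mul(SZ, SZ))))
  [8] S(S(S(add(Z, mul(SZ, SZ)))))
  [9] S(S(S(mul(SZ, SZ))))
  [10] S(S(S(add(SZ, mul(Z, SZ)))))
  [11] S(S(S(S(add(Z, mul(Z, SZ))))))
  [12] S(S(S(S(mul(Z, SZ)))))
  [13] S^4(Z)

Answer: YES — reaches normal form S^4(Z) in 13 ≤ 14 steps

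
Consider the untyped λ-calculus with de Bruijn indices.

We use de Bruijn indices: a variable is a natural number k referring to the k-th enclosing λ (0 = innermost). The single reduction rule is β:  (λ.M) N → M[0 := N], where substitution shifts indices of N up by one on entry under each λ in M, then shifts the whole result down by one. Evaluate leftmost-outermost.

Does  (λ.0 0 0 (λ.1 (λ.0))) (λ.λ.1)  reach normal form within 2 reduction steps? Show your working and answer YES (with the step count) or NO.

Answer: NO — after 2 steps the term is (λ.λ.λ.1) (λ.λ.1) (λ.(λ.λ.1) (λ.0)), not yet normal

Reduction:
  start: (λ.0 0 0 (λ.1 (λ.0))) (λ.λ.1)
  step 1: (λ.λ.1) (λ.λ.1) (λ.λ.1) (λ.(λ.λ.1) (λ.0))
  step 2: (λ.λ.λ.1) (λ.λ.1) (λ.(λ.λ.1) (λ.0))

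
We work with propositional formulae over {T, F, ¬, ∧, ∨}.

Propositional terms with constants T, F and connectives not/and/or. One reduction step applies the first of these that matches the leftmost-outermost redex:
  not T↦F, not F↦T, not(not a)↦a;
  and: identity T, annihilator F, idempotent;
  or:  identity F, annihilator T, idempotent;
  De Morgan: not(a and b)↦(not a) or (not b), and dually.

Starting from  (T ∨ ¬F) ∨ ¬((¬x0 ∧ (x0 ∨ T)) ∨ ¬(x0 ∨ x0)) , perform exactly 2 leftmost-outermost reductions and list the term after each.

  start: (T ∨ ¬F) ∨ ¬((¬x0 ∧ (x0 ∨ T)) ∨ ¬(x0 ∨ x0))
  step 1: T ∨ ¬((¬x0 ∧ (x0 ∨ T)) ∨ ¬(x0 ∨ x0))
  step 2: T

Answer: after 2 steps: T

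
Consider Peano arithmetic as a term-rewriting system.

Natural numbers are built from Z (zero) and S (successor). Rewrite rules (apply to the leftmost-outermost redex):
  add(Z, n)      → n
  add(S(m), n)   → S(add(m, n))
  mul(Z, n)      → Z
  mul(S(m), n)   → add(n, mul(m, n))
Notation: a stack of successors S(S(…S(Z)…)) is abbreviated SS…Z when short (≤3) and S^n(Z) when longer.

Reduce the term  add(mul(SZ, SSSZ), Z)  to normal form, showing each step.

  start: add(mul(SZ, SSSZ), Z)
  →1  add(add(SSSZ, mul(Z, SSSZ)), Z)
  →2  add(S(add(SSZ, mul(Z, SSSZ))), Z)
  →3  S(add(add(SSZ, mul(Z, SSSZ)), Z))
  →4  S(add(S(add(SZ, mul(Z, SSSZ))), Z))
  →5  S(S(add(add(SZ, mul(Z, SSSZ)), Z)))
  →6  S(S(add(S(add(Z, mul(Z, SSSZ))), Z)))
  →7  S(S(S(add(add(Z, mul(Z, SSSZ)), Z))))
  →8  S(S(S(add(mul(Z, SSSZ), Z))))
  →9  S(S(S(add(Z, Z))))
  →10  SSSZ

Answer: normal form = SSSZ  (in 10 steps)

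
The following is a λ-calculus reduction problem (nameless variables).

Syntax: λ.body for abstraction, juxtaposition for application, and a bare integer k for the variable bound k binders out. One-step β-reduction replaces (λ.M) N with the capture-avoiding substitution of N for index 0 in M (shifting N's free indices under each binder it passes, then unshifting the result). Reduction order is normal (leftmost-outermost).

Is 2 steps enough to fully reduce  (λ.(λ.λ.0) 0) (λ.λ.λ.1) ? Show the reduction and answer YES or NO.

  start: (λ.(λ.λ.0) 0) (λ.λ.λ.1)
  →1  (λ.λ.0) (λ.λ.λ.1)
  →2  λ.0

Answer: YES — reaches normal form λ.0 in 2 ≤ 2 steps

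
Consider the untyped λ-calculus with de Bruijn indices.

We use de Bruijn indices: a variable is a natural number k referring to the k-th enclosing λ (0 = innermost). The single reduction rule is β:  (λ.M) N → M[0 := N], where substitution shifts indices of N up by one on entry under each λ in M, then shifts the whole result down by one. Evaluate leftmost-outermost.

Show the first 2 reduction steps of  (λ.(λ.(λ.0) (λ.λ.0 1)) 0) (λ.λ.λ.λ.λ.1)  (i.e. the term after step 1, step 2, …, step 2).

  start: (λ.(λ.(λ.0) (λ.λ.0 1)) 0) (λ.λ.λ.λ.λ.1)
  step 1: (λ.(λ.0) (λ.λ.0 1)) (λ.λ.λ.λ.λ.1)
  step 2: (λ.0) (λ.λ.0 1)

Answer: after 2 steps: (λ.0) (λ.λ.0 1)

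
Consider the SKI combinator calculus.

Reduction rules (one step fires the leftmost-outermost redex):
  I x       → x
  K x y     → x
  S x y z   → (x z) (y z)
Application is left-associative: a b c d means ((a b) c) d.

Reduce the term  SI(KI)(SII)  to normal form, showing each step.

  start: SI(KI)(SII)
  step 1: I(SII)(KI(SII))
  step 2: SII(KI(SII))
  step 3: I(KI(SII))(I(KI(SII)))
  step 4: KI(SII)(I(KI(SII)))
  step 5: I(I(KI(SII)))
  step 6: I(KI(SII))
  step 7: KI(SII)
  step 8: I

Answer: normal form = I  (in 8 steps)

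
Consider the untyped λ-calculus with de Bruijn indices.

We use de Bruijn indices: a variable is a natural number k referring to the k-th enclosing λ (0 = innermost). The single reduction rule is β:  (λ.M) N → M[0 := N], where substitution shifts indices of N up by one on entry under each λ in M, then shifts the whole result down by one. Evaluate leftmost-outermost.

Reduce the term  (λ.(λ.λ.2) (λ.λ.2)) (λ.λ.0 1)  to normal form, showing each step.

Answer: normal form = λ.λ.λ.0 1  (in 2 steps)

Working:
  start: (λ.(λ.λ.2) (λ.λ.2)) (λ.λ.0 1)
  [1] (λ.λ.λ.λ.0 1) (λ.λ.λ.λ.0 1)
  [2] λ.λ.λ.0 1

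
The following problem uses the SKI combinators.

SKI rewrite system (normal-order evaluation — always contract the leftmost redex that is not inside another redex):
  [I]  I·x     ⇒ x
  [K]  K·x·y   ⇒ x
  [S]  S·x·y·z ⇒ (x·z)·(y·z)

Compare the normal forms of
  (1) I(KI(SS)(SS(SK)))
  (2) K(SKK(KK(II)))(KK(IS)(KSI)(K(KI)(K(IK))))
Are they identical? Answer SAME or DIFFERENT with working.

Answer: DIFFERENT — A ⇓ SS(SK), B ⇓ K

Derivation:
Term A:
  start: I(KI(SS)(SS(SK)))
  →1  KI(SS)(SS(SK))
  →2  I(SS(SK))
  →3  SS(SK)

Term B:
  start: K(SKK(KK(II)))(KK(IS)(KSI)(K(KI)(K(IK))))
  →1  SKK(KK(II))
  →2  K(KK(II))(K(KK(II)))
  →3  KK(II)
  →4  K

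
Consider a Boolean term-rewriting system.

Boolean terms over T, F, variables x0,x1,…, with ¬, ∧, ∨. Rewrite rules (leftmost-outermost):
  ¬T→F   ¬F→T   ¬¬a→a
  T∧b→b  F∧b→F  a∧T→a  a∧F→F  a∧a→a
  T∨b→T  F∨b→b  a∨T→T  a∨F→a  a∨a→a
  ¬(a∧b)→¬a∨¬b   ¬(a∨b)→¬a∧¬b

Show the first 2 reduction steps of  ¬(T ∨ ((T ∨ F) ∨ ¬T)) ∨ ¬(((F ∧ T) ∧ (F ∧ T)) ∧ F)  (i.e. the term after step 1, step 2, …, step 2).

Answer: after 2 steps: (F ∧ ¬((T ∨ F) ∨ ¬T)) ∨ ¬(((F ∧ T) ∧ (F ∧ T)) ∧ F)

Derivation:
  start: ¬(T ∨ ((T ∨ F) ∨ ¬T)) ∨ ¬(((F ∧ T) ∧ (F ∧ T)) ∧ F)
  →1  (¬T ∧ ¬((T ∨ F) ∨ ¬T)) ∨ ¬(((F ∧ T) ∧ (F ∧ T)) ∧ F)
  →2  (F ∧ ¬((T ∨ F) ∨ ¬T)) ∨ ¬(((F ∧ T) ∧ (F ∧ T)) ∧ F)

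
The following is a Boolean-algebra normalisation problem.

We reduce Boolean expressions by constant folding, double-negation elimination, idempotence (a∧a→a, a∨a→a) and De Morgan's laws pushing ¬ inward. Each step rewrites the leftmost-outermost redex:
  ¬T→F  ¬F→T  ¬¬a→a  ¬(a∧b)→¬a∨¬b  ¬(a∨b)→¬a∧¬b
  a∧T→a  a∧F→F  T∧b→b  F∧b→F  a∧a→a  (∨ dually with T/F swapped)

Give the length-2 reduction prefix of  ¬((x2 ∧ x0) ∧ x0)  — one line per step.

Answer: after 2 steps: (¬x2 ∨ ¬x0) ∨ ¬x0

Reduction:
  start: ¬((x2 ∧ x0) ∧ x0)
  →1  ¬(x2 ∧ x0) ∨ ¬x0
  →2  (¬x2 ∨ ¬x0) ∨ ¬x0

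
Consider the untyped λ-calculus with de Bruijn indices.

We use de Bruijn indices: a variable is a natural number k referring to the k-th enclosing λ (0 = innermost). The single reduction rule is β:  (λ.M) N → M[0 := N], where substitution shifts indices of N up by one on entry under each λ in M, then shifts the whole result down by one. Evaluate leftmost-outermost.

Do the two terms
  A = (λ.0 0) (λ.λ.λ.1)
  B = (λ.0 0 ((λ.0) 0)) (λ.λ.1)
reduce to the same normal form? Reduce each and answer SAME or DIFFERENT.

Answer: SAME — A ⇓ λ.λ.1, B ⇓ λ.λ.1

Derivation:
Term A:
  start: (λ.0 0) (λ.λ.λ.1)
  step 1: (λ.λ.λ.1) (λ.λ.λ.1)
  step 2: λ.λ.1

Term B:
  start: (λ.0 0 ((λ.0) 0)) (λ.λ.1)
  step 1: (λ.λ.1) (λ.λ.1) ((λ.0) (λ.λ.1))
  step 2: (λ.λ.λ.1) ((λ.0) (λ.λ.1))
  step 3: λ.λ.1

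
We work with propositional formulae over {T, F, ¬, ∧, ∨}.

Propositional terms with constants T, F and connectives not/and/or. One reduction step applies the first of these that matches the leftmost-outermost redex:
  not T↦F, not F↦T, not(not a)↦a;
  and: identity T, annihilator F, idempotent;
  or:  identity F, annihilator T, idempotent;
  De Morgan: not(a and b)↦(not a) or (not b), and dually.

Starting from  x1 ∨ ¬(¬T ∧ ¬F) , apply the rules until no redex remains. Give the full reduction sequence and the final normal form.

  start: x1 ∨ ¬(¬T ∧ ¬F)
  →1  x1 ∨ (¬¬T ∨ ¬¬F)
  →2  x1 ∨ (T ∨ ¬¬F)
  →3  x1 ∨ T
  →4  T

Answer: normal form = T  (in 4 steps)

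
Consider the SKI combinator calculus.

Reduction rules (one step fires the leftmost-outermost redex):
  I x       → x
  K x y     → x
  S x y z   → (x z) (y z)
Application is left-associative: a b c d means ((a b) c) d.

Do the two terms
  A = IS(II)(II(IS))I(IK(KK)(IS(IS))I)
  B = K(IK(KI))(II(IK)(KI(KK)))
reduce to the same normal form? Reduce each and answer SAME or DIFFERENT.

Term A:
  start: IS(II)(II(IS))I(IK(KK)(IS(IS))I)
  →1  S(II)(II(IS))I(IK(KK)(IS(IS))I)
  →2  III(II(IS)I)(IK(KK)(IS(IS))I)
  →3  II(II(IS)I)(IK(KK)(IS(IS))I)
  →4  I(II(IS)I)(IK(KK)(IS(IS))I)
  →5  II(IS)I(IK(KK)(IS(IS))I)
  →6  I(IS)I(IK(KK)(IS(IS))I)
  →7  ISI(IK(KK)(IS(IS))I)
  →8  SI(IK(KK)(IS(IS))I)
  →9  SI(K(KK)(IS(IS))I)
  →10  SI(KKI)
  →11  SIK

Term B:
  start: K(IK(KI))(II(IK)(KI(KK)))
  →1  IK(KI)
  →2  K(KI)

Answer: DIFFERENT — A ⇓ SIK, B ⇓ K(KI)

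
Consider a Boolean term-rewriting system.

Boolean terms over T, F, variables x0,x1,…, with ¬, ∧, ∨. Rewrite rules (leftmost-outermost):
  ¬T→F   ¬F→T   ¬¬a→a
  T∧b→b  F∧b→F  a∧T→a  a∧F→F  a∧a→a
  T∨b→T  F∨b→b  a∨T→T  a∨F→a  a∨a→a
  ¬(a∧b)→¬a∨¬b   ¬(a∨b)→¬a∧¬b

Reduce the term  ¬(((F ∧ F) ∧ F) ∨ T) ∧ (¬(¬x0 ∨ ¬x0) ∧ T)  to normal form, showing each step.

  start: ¬(((F ∧ F) ∧ F) ∨ T) ∧ (¬(¬x0 ∨ ¬x0) ∧ T)
  step 1: (¬((F ∧ F) ∧ F) ∧ ¬T) ∧ (¬(¬x0 ∨ ¬x0) ∧ T)
  step 2: ((¬(F ∧ F) ∨ ¬F) ∧ ¬T) ∧ (¬(¬x0 ∨ ¬x0) ∧ T)
  step 3: (((¬F ∨ ¬F) ∨ ¬F) ∧ ¬T) ∧ (¬(¬x0 ∨ ¬x0) ∧ T)
  step 4: ((¬F ∨ ¬F) ∧ ¬T) ∧ (¬(¬x0 ∨ ¬x0) ∧ T)
  step 5: (¬F ∧ ¬T) ∧ (¬(¬x0 ∨ ¬x0) ∧ T)
  step 6: (T ∧ ¬T) ∧ (¬(¬x0 ∨ ¬x0) ∧ T)
  step 7: ¬T ∧ (¬(¬x0 ∨ ¬x0) ∧ T)
  step 8: F ∧ (¬(¬x0 ∨ ¬x0) ∧ T)
  step 9: F

Answer: normal form = F  (in 9 steps)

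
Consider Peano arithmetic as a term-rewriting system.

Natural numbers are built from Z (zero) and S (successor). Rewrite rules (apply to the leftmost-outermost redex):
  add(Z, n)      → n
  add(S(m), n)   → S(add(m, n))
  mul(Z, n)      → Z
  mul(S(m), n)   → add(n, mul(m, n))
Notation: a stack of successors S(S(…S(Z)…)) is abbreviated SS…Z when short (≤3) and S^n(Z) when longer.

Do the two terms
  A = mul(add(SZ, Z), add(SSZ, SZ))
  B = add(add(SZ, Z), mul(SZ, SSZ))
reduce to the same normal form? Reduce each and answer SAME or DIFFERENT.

Answer: SAME — A ⇓ SSSZ, B ⇓ SSSZ

Derivation:
Term A:
  start: mul(add(SZ, Z), add(SSZ, SZ))
  →1  mul(S(add(Z, Z)), add(SSZ, SZ))
  →2  add(add(SSZ, SZ), mul(add(Z, Z), add(SSZ, SZ)))
  →3  add(S(add(SZ, SZ)), mul(add(Z, Z), add(SSZ, SZ)))
  →4  S(add(add(SZ, SZ), mul(add(Z, Z), add(SSZ, SZ))))
  →5  S(add(S(add(Z, SZ)), mul(add(Z, Z), add(SSZ, SZ))))
  →6  S(S(add(add(Z, SZ), mul(add(Z, Z), add(SSZ, SZ)))))
  →7  S(S(add(SZ, mul(add(Z, Z), add(SSZ, SZ)))))
  →8  S(S(S(add(Z, mul(add(Z, Z), add(SSZ, SZ))))))
  →9  S(S(S(mul(add(Z, Z), add(SSZ, SZ)))))
  →10  S(S(S(mul(Z, add(SSZ, SZ)))))
  →11  SSSZ

Term B:
  start: add(add(SZ, Z), mul(SZ, SSZ))
  →1  add(S(add(Z, Z)), mul(SZ, SSZ))
  →2  S(add(add(Z, Z), mul(SZ, SSZ)))
  →3  S(add(Z, mul(SZ, SSZ)))
  →4  S(mul(SZ, SSZ))
  →5  S(add(SSZ, mul(Z, SSZ)))
  →6  S(S(add(SZ, mul(Z, SSZ))))
  →7  S(S(S(add(Z, mul(Z, SSZ)))))
  →8  S(S(S(mul(Z, SSZ))))
  →9  SSSZ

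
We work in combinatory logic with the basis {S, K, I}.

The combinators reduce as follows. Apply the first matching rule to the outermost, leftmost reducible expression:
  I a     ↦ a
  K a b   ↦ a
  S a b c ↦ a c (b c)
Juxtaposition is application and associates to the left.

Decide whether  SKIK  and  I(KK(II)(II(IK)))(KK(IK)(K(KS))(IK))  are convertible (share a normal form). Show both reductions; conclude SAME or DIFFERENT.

Term A:
  start: SKIK
  →1  KK(IK)
  →2  K

Term B:
  start: I(KK(II)(II(IK)))(KK(IK)(K(KS))(IK))
  →1  KK(II)(II(IK))(KK(IK)(K(KS))(IK))
  →2  K(II(IK))(KK(IK)(K(KS))(IK))
  →3  II(IK)
  →4  I(IK)
  →5  IK
  →6  K

Answer: SAME — A ⇓ K, B ⇓ K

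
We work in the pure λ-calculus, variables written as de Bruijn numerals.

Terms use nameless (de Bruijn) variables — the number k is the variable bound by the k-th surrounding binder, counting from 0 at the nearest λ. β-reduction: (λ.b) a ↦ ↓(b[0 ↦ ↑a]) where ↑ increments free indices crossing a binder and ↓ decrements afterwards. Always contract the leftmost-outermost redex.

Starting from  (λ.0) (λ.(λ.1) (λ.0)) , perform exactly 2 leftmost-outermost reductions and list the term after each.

Answer: after 2 steps: λ.0

Derivation:
  start: (λ.0) (λ.(λ.1) (λ.0))
  [1] λ.(λ.1) (λ.0)
  [2] λ.0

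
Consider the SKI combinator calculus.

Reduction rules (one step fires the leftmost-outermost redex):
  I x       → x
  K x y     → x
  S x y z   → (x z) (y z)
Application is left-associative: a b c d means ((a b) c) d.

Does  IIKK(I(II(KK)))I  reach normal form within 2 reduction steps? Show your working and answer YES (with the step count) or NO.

Answer: NO — after 2 steps the term is KK(I(II(KK)))I, not yet normal

Reduction:
  start: IIKK(I(II(KK)))I
  →1  IKK(I(II(KK)))I
  →2  KK(I(II(KK)))I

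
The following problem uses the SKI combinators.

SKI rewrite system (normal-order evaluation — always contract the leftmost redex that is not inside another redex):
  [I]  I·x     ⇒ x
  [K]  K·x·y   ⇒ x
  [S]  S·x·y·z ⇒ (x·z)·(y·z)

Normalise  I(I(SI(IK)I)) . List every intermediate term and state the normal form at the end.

  start: I(I(SI(IK)I))
  step 1: I(SI(IK)I)
  step 2: SI(IK)I
  step 3: II(IKI)
  step 4: I(IKI)
  step 5: IKI
  step 6: KI

Answer: normal form = KI  (in 6 steps)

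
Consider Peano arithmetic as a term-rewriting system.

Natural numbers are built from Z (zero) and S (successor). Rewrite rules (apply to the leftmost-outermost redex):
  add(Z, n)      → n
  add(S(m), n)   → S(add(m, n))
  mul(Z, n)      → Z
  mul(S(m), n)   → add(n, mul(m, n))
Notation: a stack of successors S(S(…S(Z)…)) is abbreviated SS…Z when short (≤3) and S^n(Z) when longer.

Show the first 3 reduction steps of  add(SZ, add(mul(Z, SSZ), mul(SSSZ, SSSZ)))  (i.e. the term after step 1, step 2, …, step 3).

  start: add(SZ, add(mul(Z, SSZ), mul(SSSZ, SSSZ)))
  →1  S(add(Z, add(mul(Z, SSZ), mul(SSSZ, SSSZ))))
  →2  S(add(mul(Z, SSZ), mul(SSSZ, SSSZ)))
  →3  S(add(Z, mul(SSSZ, SSSZ)))

Answer: after 3 steps: S(add(Z, mul(SSSZ, SSSZ)))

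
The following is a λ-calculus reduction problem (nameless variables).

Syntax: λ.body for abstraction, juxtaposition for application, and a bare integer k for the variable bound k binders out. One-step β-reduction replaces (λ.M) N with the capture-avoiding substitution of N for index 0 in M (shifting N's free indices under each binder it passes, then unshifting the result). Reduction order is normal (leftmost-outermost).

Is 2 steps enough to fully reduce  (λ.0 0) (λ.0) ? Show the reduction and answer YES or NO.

Answer: YES — reaches normal form λ.0 in 2 ≤ 2 steps

Working:
  start: (λ.0 0) (λ.0)
  →1  (λ.0) (λ.0)
  →2  λ.0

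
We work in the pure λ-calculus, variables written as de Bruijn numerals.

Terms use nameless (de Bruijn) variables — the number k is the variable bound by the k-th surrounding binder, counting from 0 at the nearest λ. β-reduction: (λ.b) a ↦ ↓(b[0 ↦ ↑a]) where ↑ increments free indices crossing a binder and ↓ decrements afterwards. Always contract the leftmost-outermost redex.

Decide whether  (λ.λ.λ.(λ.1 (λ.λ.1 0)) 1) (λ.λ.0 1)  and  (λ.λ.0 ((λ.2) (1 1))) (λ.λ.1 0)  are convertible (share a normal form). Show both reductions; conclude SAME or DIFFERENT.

Answer: DIFFERENT — A ⇓ λ.λ.0 (λ.λ.1 0), B ⇓ λ.0 (λ.λ.1 0)

Derivation:
Term A:
  start: (λ.λ.λ.(λ.1 (λ.λ.1 0)) 1) (λ.λ.0 1)
  [1] λ.λ.(λ.1 (λ.λ.1 0)) 1
  [2] λ.λ.0 (λ.λ.1 0)

Term B:
  start: (λ.λ.0 ((λ.2) (1 1))) (λ.λ.1 0)
  [1] λ.0 ((λ.λ.λ.1 0) ((λ.λ.1 0) (λ.λ.1 0)))
  [2] λ.0 (λ.λ.1 0)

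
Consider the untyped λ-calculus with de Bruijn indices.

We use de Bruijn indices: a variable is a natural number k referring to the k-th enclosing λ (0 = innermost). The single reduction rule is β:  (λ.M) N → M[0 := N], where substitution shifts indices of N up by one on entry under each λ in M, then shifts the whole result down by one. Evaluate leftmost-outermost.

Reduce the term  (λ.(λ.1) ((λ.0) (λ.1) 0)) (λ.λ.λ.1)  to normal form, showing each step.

  start: (λ.(λ.1) ((λ.0) (λ.1) 0)) (λ.λ.λ.1)
  step 1: (λ.λ.λ.λ.1) ((λ.0) (λ.λ.λ.λ.1) (λ.λ.λ.1))
  step 2: λ.λ.λ.1

Answer: normal form = λ.λ.λ.1  (in 2 steps)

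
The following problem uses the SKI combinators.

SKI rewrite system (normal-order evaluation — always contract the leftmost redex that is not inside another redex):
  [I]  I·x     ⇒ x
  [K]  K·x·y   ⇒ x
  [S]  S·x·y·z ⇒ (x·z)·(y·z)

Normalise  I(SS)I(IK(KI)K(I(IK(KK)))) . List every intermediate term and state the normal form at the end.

Answer: normal form = SII  (in 9 steps)

Reduction:
  start: I(SS)I(IK(KI)K(I(IK(KK))))
  step 1: SSI(IK(KI)K(I(IK(KK))))
  step 2: S(IK(KI)K(I(IK(KK))))(I(IK(KI)K(I(IK(KK)))))
  step 3: S(K(KI)K(I(IK(KK))))(I(IK(KI)K(I(IK(KK)))))
  step 4: S(KI(I(IK(KK))))(I(IK(KI)K(I(IK(KK)))))
  step 5: SI(I(IK(KI)K(I(IK(KK)))))
  step 6: SI(IK(KI)K(I(IK(KK))))
  step 7: SI(K(KI)K(I(IK(KK))))
  step 8: SI(KI(I(IK(KK))))
  step 9: SII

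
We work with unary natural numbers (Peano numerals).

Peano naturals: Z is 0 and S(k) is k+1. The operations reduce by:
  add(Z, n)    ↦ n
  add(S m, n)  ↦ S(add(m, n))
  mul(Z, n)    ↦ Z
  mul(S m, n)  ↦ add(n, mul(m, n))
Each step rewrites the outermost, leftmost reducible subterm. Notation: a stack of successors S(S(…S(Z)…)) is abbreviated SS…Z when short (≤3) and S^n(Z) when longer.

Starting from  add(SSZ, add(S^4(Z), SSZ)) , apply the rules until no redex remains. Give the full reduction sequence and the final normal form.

  start: add(SSZ, add(S^4(Z), SSZ))
  →1  S(add(SZ, add(S^4(Z), SSZ)))
  →2  S(S(add(Z, add(S^4(Z), SSZ))))
  →3  S(S(add(S^4(Z), SSZ)))
  →4  S(S(S(add(SSSZ, SSZ))))
  →5  S(S(S(S(add(SSZ, SSZ)))))
  →6  S(S(S(S(S(add(SZ, SSZ))))))
  →7  S(S(S(S(S(S(add(Z, SSZ)))))))
  →8  S^8(Z)

Answer: normal form = S^8(Z)  (in 8 steps)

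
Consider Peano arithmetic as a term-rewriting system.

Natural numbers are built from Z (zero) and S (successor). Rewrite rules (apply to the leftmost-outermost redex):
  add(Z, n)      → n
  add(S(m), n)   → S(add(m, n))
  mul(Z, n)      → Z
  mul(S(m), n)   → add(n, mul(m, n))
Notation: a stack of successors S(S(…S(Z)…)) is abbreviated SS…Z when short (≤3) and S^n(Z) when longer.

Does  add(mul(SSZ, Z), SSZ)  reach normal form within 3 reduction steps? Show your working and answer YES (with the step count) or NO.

  start: add(mul(SSZ, Z), SSZ)
  step 1: add(add(Z, mul(SZ, Z)), SSZ)
  step 2: add(mul(SZ, Z), SSZ)
  step 3: add(add(Z, mul(Z, Z)), SSZ)

Answer: NO — after 3 steps the term is add(add(Z, mul(Z, Z)), SSZ), not yet normal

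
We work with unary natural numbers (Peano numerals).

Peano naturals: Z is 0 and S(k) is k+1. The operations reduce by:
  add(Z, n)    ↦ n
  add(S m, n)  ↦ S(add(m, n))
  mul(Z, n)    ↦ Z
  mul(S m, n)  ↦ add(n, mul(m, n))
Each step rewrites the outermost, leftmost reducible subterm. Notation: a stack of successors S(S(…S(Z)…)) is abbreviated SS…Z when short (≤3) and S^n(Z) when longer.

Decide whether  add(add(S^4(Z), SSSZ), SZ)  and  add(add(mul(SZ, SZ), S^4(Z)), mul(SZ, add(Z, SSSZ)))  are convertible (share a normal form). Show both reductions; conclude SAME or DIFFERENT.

Term A:
  start: add(add(S^4(Z), SSSZ), SZ)
  step 1: add(S(add(SSSZ, SSSZ)), SZ)
  step 2: S(add(add(SSSZ, SSSZ), SZ))
  step 3: S(add(S(add(SSZ, SSSZ)), SZ))
  step 4: S(S(add(add(SSZ, SSSZ), SZ)))
  step 5: S(S(add(S(add(SZ, SSSZ)), SZ)))
  step 6: S(S(S(add(add(SZ, SSSZ), SZ))))
  step 7: S(S(S(add(S(add(Z, SSSZ)), SZ))))
  step 8: S(S(S(S(add(add(Z, SSSZ), SZ)))))
  step 9: S(S(S(S(add(SSSZ, SZ)))))
  step 10: S(S(S(S(S(add(SSZ, SZ))))))
  step 11: S(S(S(S(S(S(add(SZ, SZ)))))))
  step 12: S(S(S(S(S(S(S(add(Z, SZ))))))))
  step 13: S^8(Z)

Term B:
  start: add(add(mul(SZ, SZ), S^4(Z)), mul(SZ, add(Z, SSSZ)))
  step 1: add(add(add(SZ, mul(Z, SZ)), S^4(Z)), mul(SZ, add(Z, SSSZ)))
  step 2: add(add(S(add(Z, mul(Z, SZ))), S^4(Z)), mul(SZ, add(Z, SSSZ)))
  step 3: add(S(add(add(Z, mul(Z, SZ)), S^4(Z))), mul(SZ, add(Z, SSSZ)))
  step 4: S(add(add(add(Z, mul(Z, SZ)), S^4(Z)), mul(SZ, add(Z, SSSZ))))
  step 5: S(add(add(mul(Z, SZ), S^4(Z)), mul(SZ, add(Z, SSSZ))))
  step 6: S(add(add(Z, S^4(Z)), mul(SZ, add(Z, SSSZ))))
  step 7: S(add(S^4(Z), mul(SZ, add(Z, SSSZ))))
  step 8: S(S(add(SSSZ, mul(SZ, add(Z, SSSZ)))))
  step 9: S(S(S(add(SSZ, mul(SZ, add(Z, SSSZ))))))
  step 10: S(S(S(S(add(SZ, mul(SZ, add(Z, SSSZ)))))))
  step 11: S(S(S(S(S(add(Z, mul(SZ, add(Z, SSSZ))))))))
  step 12: S(S(S(S(S(mul(SZ, add(Z, SSSZ)))))))
  step 13: S(S(S(S(S(add(add(Z, SSSZ), mul(Z, add(Z, SSSZ))))))))
  step 14: S(S(S(S(S(add(SSSZ, mul(Z, add(Z, SSSZ))))))))
  step 15: S(S(S(S(S(S(add(SSZ, mul(Z, add(Z, SSSZ)))))))))
  step 16: S(S(S(S(S(S(S(add(SZ, mul(Z, add(Z, SSSZ))))))))))
  step 17: S(S(S(S(S(S(S(S(add(Z, mul(Z, add(Z, SSSZ)))))))))))
  step 18: S(S(S(S(S(S(S(S(mul(Z, add(Z, SSSZ))))))))))
  step 19: S^8(Z)

Answer: SAME — A ⇓ S^8(Z), B ⇓ S^8(Z)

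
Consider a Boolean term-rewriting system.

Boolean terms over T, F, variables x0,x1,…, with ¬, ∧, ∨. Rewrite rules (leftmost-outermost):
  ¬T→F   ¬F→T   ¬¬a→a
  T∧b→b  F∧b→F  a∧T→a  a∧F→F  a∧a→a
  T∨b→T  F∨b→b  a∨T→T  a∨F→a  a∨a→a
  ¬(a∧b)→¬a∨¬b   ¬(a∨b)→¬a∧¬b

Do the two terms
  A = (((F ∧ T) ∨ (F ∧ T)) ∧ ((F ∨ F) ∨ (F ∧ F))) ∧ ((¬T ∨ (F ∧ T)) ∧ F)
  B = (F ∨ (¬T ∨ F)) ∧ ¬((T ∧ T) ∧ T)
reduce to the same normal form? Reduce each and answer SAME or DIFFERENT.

Answer: SAME — A ⇓ F, B ⇓ F

Reduction:
Term A:
  start: (((F ∧ T) ∨ (F ∧ T)) ∧ ((F ∨ F) ∨ (F ∧ F))) ∧ ((¬T ∨ (F ∧ T)) ∧ F)
  step 1: ((F ∧ T) ∧ ((F ∨ F) ∨ (F ∧ F))) ∧ ((¬T ∨ (F ∧ T)) ∧ F)
  step 2: (F ∧ ((F ∨ F) ∨ (F ∧ F))) ∧ ((¬T ∨ (F ∧ T)) ∧ F)
  step 3: F ∧ ((¬T ∨ (F ∧ T)) ∧ F)
  step 4: F

Term B:
  start: (F ∨ (¬T ∨ F)) ∧ ¬((T ∧ T) ∧ T)
  step 1: (¬T ∨ F) ∧ ¬((T ∧ T) ∧ T)
  step 2: ¬T ∧ ¬((T ∧ T) ∧ T)
  step 3: F ∧ ¬((T ∧ T) ∧ T)
  step 4: F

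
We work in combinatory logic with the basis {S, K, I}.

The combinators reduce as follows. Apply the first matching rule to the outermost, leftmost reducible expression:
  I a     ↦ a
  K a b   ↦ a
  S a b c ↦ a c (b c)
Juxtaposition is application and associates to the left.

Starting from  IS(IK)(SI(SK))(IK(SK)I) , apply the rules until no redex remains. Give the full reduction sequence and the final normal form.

  start: IS(IK)(SI(SK))(IK(SK)I)
  [1] S(IK)(SI(SK))(IK(SK)I)
  [2] IK(IK(SK)I)(SI(SK)(IK(SK)I))
  [3] K(IK(SK)I)(SI(SK)(IK(SK)I))
  [4] IK(SK)I
  [5] K(SK)I
  [6] SK

Answer: normal form = SK  (in 6 steps)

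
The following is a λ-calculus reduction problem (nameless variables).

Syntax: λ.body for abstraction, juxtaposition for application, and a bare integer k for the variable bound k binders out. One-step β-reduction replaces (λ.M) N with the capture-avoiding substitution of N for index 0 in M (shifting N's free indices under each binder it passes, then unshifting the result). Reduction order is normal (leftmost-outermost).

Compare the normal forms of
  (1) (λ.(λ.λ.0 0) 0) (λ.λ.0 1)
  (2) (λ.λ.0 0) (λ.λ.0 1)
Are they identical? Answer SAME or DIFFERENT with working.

Answer: SAME — A ⇓ λ.0 0, B ⇓ λ.0 0

Derivation:
Term A:
  start: (λ.(λ.λ.0 0) 0) (λ.λ.0 1)
  [1] (λ.λ.0 0) (λ.λ.0 1)
  [2] λ.0 0

Term B:
  start: (λ.λ.0 0) (λ.λ.0 1)
  [1] λ.0 0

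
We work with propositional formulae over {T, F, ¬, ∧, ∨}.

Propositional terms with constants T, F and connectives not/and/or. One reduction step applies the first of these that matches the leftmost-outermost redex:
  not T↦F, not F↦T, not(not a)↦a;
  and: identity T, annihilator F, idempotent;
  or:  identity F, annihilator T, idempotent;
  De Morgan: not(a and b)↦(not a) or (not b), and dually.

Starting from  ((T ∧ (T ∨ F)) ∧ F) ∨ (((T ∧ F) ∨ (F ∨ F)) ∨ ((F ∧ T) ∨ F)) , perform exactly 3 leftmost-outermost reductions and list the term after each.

  start: ((T ∧ (T ∨ F)) ∧ F) ∨ (((T ∧ F) ∨ (F ∨ F)) ∨ ((F ∧ T) ∨ F))
  step 1: F ∨ (((T ∧ F) ∨ (F ∨ F)) ∨ ((F ∧ T) ∨ F))
  step 2: ((T ∧ F) ∨ (F ∨ F)) ∨ ((F ∧ T) ∨ F)
  step 3: (F ∨ (F ∨ F)) ∨ ((F ∧ T) ∨ F)

Answer: after 3 steps: (F ∨ (F ∨ F)) ∨ ((F ∧ T) ∨ F)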